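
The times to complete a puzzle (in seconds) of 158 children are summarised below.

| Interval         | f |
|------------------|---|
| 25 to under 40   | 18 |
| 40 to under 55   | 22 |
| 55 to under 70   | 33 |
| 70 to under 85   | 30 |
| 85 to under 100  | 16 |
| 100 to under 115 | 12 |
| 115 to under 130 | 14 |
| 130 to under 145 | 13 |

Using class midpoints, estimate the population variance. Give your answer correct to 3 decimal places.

Midpoints: 32.5, 47.5, 62.5, 77.5, 92.5, 107.5, 122.5, 137.5
n = 158, Σfm = 12290, mean = 77.7848
Σfm² = 1109187.5
Σf(m − x̄)² = Σfm² − (Σfm)²/n = 1109187.5 − 12290²/158 = 153212.1835
Population variance = 153212.1835 / 158 = 969.6974

969.697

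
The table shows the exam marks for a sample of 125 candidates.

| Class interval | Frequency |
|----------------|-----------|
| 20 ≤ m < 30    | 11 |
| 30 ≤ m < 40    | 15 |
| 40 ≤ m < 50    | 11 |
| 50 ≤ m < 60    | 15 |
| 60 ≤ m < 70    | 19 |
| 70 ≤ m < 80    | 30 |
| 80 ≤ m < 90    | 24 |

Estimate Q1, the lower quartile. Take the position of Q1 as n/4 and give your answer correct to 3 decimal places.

44.773

Cumulative frequencies: 11, 26, 37, 52, 71, 101, 125
n = 125; position = n/4 = 31.25.
This falls in the class 40 ≤ m < 50: L = 40, F = 26, f = 11, h = 10.
Lower quartile ≈ 40 + ((31.25 − 26) / 11) × 10 = 44.7727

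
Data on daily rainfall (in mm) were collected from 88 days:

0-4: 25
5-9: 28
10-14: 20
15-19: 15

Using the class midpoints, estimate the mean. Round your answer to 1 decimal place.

8.4

Midpoints: 2, 7, 12, 17
Σfm = 25×2 + 28×7 + 20×12 + 15×17 = 741
n = Σf = 88
Mean = 741 / 88 = 8.4205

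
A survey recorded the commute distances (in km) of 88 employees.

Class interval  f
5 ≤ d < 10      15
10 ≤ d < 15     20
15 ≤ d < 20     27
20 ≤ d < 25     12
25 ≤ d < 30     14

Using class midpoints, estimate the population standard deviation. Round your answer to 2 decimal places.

6.46

Midpoints: 7.5, 12.5, 17.5, 22.5, 27.5
n = 88, Σfm = 1490, mean = 16.9318
Σfm² = 28900
Σf(m − x̄)² = Σfm² − (Σfm)²/n = 28900 − 1490²/88 = 3671.5909
Population variance = 3671.5909 / 88 = 41.7226
Standard deviation = √41.7226 = 6.4593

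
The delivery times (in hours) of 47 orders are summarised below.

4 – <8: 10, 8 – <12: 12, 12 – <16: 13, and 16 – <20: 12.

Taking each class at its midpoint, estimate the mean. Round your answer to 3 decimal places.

12.298

Midpoints: 6, 10, 14, 18
Σfm = 10×6 + 12×10 + 13×14 + 12×18 = 578
n = Σf = 47
Mean = 578 / 47 = 12.2979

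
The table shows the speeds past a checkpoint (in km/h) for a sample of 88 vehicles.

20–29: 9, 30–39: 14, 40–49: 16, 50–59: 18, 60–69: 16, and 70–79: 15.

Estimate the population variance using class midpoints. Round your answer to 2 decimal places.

Midpoints: 24.5, 34.5, 44.5, 54.5, 64.5, 74.5
n = 88, Σfm = 4546, mean = 51.6591
Σfm² = 257032
Σf(m − x̄)² = Σfm² − (Σfm)²/n = 257032 − 4546²/88 = 22189.7727
Population variance = 22189.7727 / 88 = 252.1565

252.16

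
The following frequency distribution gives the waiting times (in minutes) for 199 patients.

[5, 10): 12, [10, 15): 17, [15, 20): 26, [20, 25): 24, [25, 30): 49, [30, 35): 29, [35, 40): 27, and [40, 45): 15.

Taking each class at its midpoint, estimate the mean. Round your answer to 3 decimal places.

Midpoints: 7.5, 12.5, 17.5, 22.5, 27.5, 32.5, 37.5, 42.5
Σfm = 12×7.5 + 17×12.5 + 26×17.5 + 24×22.5 + 49×27.5 + 29×32.5 + 27×37.5 + 15×42.5 = 5237.5
n = Σf = 199
Mean = 5237.5 / 199 = 26.3191

26.319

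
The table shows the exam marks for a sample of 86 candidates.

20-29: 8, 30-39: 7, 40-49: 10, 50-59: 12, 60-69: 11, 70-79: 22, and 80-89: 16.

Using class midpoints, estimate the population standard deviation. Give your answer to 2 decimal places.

Midpoints: 24.5, 34.5, 44.5, 54.5, 64.5, 74.5, 84.5
n = 86, Σfm = 5237, mean = 60.8953
Σfm² = 350691.5
Σf(m − x̄)² = Σfm² − (Σfm)²/n = 350691.5 − 5237²/86 = 31782.5581
Population variance = 31782.5581 / 86 = 369.5646
Standard deviation = √369.5646 = 19.2241

19.22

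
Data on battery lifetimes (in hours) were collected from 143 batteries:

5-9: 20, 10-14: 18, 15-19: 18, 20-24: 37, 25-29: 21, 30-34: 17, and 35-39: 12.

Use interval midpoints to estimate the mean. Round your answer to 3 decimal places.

21.196

Midpoints: 7, 12, 17, 22, 27, 32, 37
Σfm = 20×7 + 18×12 + 18×17 + 37×22 + 21×27 + 17×32 + 12×37 = 3031
n = Σf = 143
Mean = 3031 / 143 = 21.1958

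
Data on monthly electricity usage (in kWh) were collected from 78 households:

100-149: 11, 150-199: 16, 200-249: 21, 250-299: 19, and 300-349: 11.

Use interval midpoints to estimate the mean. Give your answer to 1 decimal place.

Midpoints: 124.5, 174.5, 224.5, 274.5, 324.5
Σfm = 11×124.5 + 16×174.5 + 21×224.5 + 19×274.5 + 11×324.5 = 17661
n = Σf = 78
Mean = 17661 / 78 = 226.4231

226.4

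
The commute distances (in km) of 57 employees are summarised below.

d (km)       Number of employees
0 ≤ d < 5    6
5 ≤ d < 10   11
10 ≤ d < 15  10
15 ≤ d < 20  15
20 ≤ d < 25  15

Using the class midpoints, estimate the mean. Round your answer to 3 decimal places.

14.430

Midpoints: 2.5, 7.5, 12.5, 17.5, 22.5
Σfm = 6×2.5 + 11×7.5 + 10×12.5 + 15×17.5 + 15×22.5 = 822.5
n = Σf = 57
Mean = 822.5 / 57 = 14.4298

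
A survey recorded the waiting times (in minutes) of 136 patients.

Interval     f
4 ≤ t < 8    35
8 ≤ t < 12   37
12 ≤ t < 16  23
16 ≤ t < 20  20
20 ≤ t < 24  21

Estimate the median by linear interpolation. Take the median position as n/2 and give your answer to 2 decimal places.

Cumulative frequencies: 35, 72, 95, 115, 136
n = 136; position = n/2 = 68.
This falls in the class 8 ≤ t < 12: L = 8, F = 35, f = 37, h = 4.
Median ≈ 8 + ((68 − 35) / 37) × 4 = 11.5676

11.57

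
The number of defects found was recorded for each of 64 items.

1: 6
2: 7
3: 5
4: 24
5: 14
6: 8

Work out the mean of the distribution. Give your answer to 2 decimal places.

3.89

Values: 1, 2, 3, 4, 5, 6
Σfx = 6×1 + 7×2 + 5×3 + 24×4 + 14×5 + 8×6 = 249
n = Σf = 64
Mean = 249 / 64 = 3.8906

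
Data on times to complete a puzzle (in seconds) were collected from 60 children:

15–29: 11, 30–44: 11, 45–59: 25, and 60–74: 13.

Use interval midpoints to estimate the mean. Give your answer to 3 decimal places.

Midpoints: 22, 37, 52, 67
Σfm = 11×22 + 11×37 + 25×52 + 13×67 = 2820
n = Σf = 60
Mean = 2820 / 60 = 47.0000

47.000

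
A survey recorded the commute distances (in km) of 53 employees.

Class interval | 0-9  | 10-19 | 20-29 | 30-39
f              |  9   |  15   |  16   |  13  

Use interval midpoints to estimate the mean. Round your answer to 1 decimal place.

20.7

Midpoints: 4.5, 14.5, 24.5, 34.5
Σfm = 9×4.5 + 15×14.5 + 16×24.5 + 13×34.5 = 1098.5
n = Σf = 53
Mean = 1098.5 / 53 = 20.7264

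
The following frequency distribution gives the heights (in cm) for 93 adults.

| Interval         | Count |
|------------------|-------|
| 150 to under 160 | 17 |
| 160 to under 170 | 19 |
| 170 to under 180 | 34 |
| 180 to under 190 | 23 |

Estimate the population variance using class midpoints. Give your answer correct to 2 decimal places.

Midpoints: 155, 165, 175, 185
n = 93, Σfm = 15975, mean = 171.7742
Σfm² = 2754125
Σf(m − x̄)² = Σfm² − (Σfm)²/n = 2754125 − 15975²/93 = 10032.2581
Population variance = 10032.2581 / 93 = 107.8737

107.87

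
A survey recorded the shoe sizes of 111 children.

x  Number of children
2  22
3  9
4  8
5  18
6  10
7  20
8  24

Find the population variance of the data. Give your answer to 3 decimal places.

4.864

Values: 2, 3, 4, 5, 6, 7, 8
n = 111, Σfx = 585, mean = 5.2703
Σfx² = 3623
Σf(x − x̄)² = Σfx² − (Σfx)²/n = 3623 − 585²/111 = 539.8919
Population variance = 539.8919 / 111 = 4.8639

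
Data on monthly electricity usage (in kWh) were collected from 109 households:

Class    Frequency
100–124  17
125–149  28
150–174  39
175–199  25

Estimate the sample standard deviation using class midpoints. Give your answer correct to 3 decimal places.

Midpoints: 112, 137, 162, 187
n = 109, Σfm = 16733, mean = 153.5138
Σfm² = 2636521
Σf(m − x̄)² = Σfm² − (Σfm)²/n = 2636521 − 16733²/109 = 67775.2294
Sample variance = 67775.2294 / 108 = 627.5484
Standard deviation = √627.5484 = 25.0509

25.051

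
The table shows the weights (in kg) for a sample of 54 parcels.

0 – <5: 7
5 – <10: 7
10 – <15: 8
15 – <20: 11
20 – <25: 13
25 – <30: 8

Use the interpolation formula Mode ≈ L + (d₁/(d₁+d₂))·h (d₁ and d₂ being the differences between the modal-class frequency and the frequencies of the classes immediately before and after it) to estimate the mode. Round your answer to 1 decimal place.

21.4

Modal class: 20 – <25 (highest frequency 13).
d₁ = 13 − 11 = 2, d₂ = 13 − 8 = 5
Mode ≈ 20 + (2/(2+5)) × 5 = 20 + 1.4286 = 21.4286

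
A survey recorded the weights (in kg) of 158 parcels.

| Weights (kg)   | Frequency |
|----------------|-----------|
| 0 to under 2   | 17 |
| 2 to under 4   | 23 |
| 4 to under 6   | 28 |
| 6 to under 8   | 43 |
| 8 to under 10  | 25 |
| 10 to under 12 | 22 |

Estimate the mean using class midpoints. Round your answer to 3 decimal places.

6.291

Midpoints: 1, 3, 5, 7, 9, 11
Σfm = 17×1 + 23×3 + 28×5 + 43×7 + 25×9 + 22×11 = 994
n = Σf = 158
Mean = 994 / 158 = 6.2911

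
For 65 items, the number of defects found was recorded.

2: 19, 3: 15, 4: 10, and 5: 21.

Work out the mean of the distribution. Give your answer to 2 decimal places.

Values: 2, 3, 4, 5
Σfx = 19×2 + 15×3 + 10×4 + 21×5 = 228
n = Σf = 65
Mean = 228 / 65 = 3.5077

3.51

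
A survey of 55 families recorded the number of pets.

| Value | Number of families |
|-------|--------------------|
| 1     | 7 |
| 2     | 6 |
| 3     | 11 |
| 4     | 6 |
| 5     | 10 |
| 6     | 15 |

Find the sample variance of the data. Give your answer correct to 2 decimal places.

3.11

Values: 1, 2, 3, 4, 5, 6
n = 55, Σfx = 216, mean = 3.9273
Σfx² = 1016
Σf(x − x̄)² = Σfx² − (Σfx)²/n = 1016 − 216²/55 = 167.7091
Sample variance = 167.7091 / 54 = 3.1057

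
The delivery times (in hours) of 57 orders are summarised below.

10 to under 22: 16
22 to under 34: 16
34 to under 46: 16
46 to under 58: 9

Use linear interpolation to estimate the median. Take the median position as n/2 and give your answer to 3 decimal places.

31.375

Cumulative frequencies: 16, 32, 48, 57
n = 57; position = n/2 = 28.5.
This falls in the class 22 to under 34: L = 22, F = 16, f = 16, h = 12.
Median ≈ 22 + ((28.5 − 16) / 16) × 12 = 31.3750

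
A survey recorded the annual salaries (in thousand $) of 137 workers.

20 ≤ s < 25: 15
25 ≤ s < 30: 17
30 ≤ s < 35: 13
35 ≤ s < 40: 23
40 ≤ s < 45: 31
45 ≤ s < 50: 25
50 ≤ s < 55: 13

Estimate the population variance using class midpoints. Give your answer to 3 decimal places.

83.627

Midpoints: 22.5, 27.5, 32.5, 37.5, 42.5, 47.5, 52.5
n = 137, Σfm = 5277.5, mean = 38.5219
Σfm² = 214756.25
Σf(m − x̄)² = Σfm² − (Σfm)²/n = 214756.25 − 5277.5²/137 = 11456.9343
Population variance = 11456.9343 / 137 = 83.6273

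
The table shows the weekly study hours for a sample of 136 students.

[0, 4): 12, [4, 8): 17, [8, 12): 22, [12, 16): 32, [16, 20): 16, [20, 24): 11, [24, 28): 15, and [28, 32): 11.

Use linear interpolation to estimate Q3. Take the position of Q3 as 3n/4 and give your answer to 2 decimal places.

21.09

Cumulative frequencies: 12, 29, 51, 83, 99, 110, 125, 136
n = 136; position = 3n/4 = 102.
This falls in the class [20, 24): L = 20, F = 99, f = 11, h = 4.
Upper quartile ≈ 20 + ((102 − 99) / 11) × 4 = 21.0909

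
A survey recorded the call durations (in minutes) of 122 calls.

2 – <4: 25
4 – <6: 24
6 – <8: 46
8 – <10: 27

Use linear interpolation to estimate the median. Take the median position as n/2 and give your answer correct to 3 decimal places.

6.522

Cumulative frequencies: 25, 49, 95, 122
n = 122; position = n/2 = 61.
This falls in the class 6 – <8: L = 6, F = 49, f = 46, h = 2.
Median ≈ 6 + ((61 − 49) / 46) × 2 = 6.5217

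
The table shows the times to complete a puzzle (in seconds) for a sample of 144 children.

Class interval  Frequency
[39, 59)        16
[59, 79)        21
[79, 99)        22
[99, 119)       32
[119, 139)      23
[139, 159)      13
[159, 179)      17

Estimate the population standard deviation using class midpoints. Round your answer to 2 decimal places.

36.40

Midpoints: 49, 69, 89, 109, 129, 149, 169
n = 144, Σfm = 15456, mean = 107.3333
Σfm² = 1849744
Σf(m − x̄)² = Σfm² − (Σfm)²/n = 1849744 − 15456²/144 = 190800.0000
Population variance = 190800.0000 / 144 = 1325.0000
Standard deviation = √1325.0000 = 36.4005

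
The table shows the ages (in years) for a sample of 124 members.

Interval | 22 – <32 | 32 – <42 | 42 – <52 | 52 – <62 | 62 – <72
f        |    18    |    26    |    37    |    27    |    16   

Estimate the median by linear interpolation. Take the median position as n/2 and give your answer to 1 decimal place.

Cumulative frequencies: 18, 44, 81, 108, 124
n = 124; position = n/2 = 62.
This falls in the class 42 – <52: L = 42, F = 44, f = 37, h = 10.
Median ≈ 42 + ((62 − 44) / 37) × 10 = 46.8649

46.9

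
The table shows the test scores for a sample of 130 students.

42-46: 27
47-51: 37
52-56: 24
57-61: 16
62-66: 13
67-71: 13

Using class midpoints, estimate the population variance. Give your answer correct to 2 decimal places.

63.31

Midpoints: 44, 49, 54, 59, 64, 69
n = 130, Σfm = 6970, mean = 53.6154
Σfm² = 381930
Σf(m − x̄)² = Σfm² − (Σfm)²/n = 381930 − 6970²/130 = 8230.7692
Population variance = 8230.7692 / 130 = 63.3136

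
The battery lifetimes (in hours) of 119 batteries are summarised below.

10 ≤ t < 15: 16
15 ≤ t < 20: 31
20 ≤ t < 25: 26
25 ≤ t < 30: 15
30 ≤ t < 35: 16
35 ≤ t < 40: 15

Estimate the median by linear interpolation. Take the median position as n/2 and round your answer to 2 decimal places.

22.40

Cumulative frequencies: 16, 47, 73, 88, 104, 119
n = 119; position = n/2 = 59.5.
This falls in the class 20 ≤ t < 25: L = 20, F = 47, f = 26, h = 5.
Median ≈ 20 + ((59.5 − 47) / 26) × 5 = 22.4038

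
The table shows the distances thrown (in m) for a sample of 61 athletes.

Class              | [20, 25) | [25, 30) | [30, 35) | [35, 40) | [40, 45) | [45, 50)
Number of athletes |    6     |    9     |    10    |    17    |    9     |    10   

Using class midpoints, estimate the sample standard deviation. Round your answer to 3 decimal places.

Midpoints: 22.5, 27.5, 32.5, 37.5, 42.5, 47.5
n = 61, Σfm = 2202.5, mean = 36.1066
Σfm² = 83131.25
Σf(m − x̄)² = Σfm² − (Σfm)²/n = 83131.25 − 2202.5²/61 = 3606.5574
Sample variance = 3606.5574 / 60 = 60.1093
Standard deviation = √60.1093 = 7.7530

7.753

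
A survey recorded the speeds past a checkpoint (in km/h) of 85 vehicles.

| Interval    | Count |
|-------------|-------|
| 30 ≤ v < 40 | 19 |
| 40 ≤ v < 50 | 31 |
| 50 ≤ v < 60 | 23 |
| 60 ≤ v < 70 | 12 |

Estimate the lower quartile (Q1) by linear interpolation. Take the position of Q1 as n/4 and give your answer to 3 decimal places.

40.726

Cumulative frequencies: 19, 50, 73, 85
n = 85; position = n/4 = 21.25.
This falls in the class 40 ≤ v < 50: L = 40, F = 19, f = 31, h = 10.
Lower quartile ≈ 40 + ((21.25 − 19) / 31) × 10 = 40.7258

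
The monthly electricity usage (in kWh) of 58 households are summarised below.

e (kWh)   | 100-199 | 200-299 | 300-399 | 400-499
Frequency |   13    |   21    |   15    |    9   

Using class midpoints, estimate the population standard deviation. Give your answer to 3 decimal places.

99.224

Midpoints: 149.5, 249.5, 349.5, 449.5
n = 58, Σfm = 16471, mean = 283.9828
Σfm² = 5248514.5
Σf(m − x̄)² = Σfm² − (Σfm)²/n = 5248514.5 − 16471²/58 = 571034.4828
Population variance = 571034.4828 / 58 = 9845.4221
Standard deviation = √9845.4221 = 99.2241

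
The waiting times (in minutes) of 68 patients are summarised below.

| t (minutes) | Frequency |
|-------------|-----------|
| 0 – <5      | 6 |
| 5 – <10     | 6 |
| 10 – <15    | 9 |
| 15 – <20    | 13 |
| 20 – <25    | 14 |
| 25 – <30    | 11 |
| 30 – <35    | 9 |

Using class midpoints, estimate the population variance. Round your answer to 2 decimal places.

79.97

Midpoints: 2.5, 7.5, 12.5, 17.5, 22.5, 27.5, 32.5
n = 68, Σfm = 1310, mean = 19.2647
Σfm² = 30675
Σf(m − x̄)² = Σfm² − (Σfm)²/n = 30675 − 1310²/68 = 5438.2353
Population variance = 5438.2353 / 68 = 79.9740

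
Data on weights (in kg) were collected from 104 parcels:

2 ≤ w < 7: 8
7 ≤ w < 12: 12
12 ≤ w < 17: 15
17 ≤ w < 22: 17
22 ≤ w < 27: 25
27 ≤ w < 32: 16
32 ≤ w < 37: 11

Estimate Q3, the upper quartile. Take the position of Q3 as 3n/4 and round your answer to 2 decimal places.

27.31

Cumulative frequencies: 8, 20, 35, 52, 77, 93, 104
n = 104; position = 3n/4 = 78.
This falls in the class 27 ≤ w < 32: L = 27, F = 77, f = 16, h = 5.
Upper quartile ≈ 27 + ((78 − 77) / 16) × 5 = 27.3125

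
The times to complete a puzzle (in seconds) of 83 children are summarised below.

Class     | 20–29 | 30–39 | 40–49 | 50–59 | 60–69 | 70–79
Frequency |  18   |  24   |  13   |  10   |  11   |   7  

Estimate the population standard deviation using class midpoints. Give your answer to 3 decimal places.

15.997

Midpoints: 24.5, 34.5, 44.5, 54.5, 64.5, 74.5
n = 83, Σfm = 3623.5, mean = 43.6566
Σfm² = 179430.75
Σf(m − x̄)² = Σfm² − (Σfm)²/n = 179430.75 − 3623.5²/83 = 21240.9639
Population variance = 21240.9639 / 83 = 255.9152
Standard deviation = √255.9152 = 15.9974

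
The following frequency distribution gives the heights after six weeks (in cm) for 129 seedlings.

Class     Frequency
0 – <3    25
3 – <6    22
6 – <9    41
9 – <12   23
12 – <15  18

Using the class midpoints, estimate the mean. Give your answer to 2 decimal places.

7.20

Midpoints: 1.5, 4.5, 7.5, 10.5, 13.5
Σfm = 25×1.5 + 22×4.5 + 41×7.5 + 23×10.5 + 18×13.5 = 928.5
n = Σf = 129
Mean = 928.5 / 129 = 7.1977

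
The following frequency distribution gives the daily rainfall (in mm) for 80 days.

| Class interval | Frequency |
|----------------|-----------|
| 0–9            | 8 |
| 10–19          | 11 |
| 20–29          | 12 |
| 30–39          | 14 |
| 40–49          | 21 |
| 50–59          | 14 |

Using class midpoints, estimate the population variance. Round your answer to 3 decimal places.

254.984

Midpoints: 4.5, 14.5, 24.5, 34.5, 44.5, 54.5
n = 80, Σfm = 2670, mean = 33.3750
Σfm² = 109510
Σf(m − x̄)² = Σfm² − (Σfm)²/n = 109510 − 2670²/80 = 20398.7500
Population variance = 20398.7500 / 80 = 254.9844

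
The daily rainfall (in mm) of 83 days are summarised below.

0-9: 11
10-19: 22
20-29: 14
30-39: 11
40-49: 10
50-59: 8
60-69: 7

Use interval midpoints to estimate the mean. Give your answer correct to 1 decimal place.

29.2

Midpoints: 4.5, 14.5, 24.5, 34.5, 44.5, 54.5, 64.5
Σfm = 11×4.5 + 22×14.5 + 14×24.5 + 11×34.5 + 10×44.5 + 8×54.5 + 7×64.5 = 2423.5
n = Σf = 83
Mean = 2423.5 / 83 = 29.1988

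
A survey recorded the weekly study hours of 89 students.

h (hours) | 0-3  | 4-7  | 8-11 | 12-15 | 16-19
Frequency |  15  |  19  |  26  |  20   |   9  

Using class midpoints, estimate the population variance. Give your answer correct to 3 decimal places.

Midpoints: 1.5, 5.5, 9.5, 13.5, 17.5
n = 89, Σfm = 801.5, mean = 9.0056
Σfm² = 9356.25
Σf(m − x̄)² = Σfm² − (Σfm)²/n = 9356.25 − 801.5²/89 = 2138.2472
Population variance = 2138.2472 / 89 = 24.0252

24.025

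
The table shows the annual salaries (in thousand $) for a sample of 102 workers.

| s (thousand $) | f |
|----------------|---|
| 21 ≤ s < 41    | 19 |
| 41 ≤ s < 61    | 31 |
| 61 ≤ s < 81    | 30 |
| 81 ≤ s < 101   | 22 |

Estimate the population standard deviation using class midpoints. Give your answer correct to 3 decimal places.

Midpoints: 31, 51, 71, 91
n = 102, Σfm = 6302, mean = 61.7843
Σfm² = 432302
Σf(m − x̄)² = Σfm² − (Σfm)²/n = 432302 − 6302²/102 = 42937.2549
Population variance = 42937.2549 / 102 = 420.9535
Standard deviation = √420.9535 = 20.5172

20.517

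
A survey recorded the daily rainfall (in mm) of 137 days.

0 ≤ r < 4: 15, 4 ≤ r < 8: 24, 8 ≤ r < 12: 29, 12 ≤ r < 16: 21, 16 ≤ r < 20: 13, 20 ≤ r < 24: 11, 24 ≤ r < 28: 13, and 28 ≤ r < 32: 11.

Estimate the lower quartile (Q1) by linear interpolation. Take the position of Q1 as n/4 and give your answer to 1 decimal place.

7.2

Cumulative frequencies: 15, 39, 68, 89, 102, 113, 126, 137
n = 137; position = n/4 = 34.25.
This falls in the class 4 ≤ r < 8: L = 4, F = 15, f = 24, h = 4.
Lower quartile ≈ 4 + ((34.25 − 15) / 24) × 4 = 7.2083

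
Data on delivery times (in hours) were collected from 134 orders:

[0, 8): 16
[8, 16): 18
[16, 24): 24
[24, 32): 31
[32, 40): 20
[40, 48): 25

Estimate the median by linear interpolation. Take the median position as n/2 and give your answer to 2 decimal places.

Cumulative frequencies: 16, 34, 58, 89, 109, 134
n = 134; position = n/2 = 67.
This falls in the class [24, 32): L = 24, F = 58, f = 31, h = 8.
Median ≈ 24 + ((67 − 58) / 31) × 8 = 26.3226

26.32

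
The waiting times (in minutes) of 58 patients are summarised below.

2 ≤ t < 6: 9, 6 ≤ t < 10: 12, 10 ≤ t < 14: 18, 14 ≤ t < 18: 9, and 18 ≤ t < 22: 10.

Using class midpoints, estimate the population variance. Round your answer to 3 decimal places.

Midpoints: 4, 8, 12, 16, 20
n = 58, Σfm = 692, mean = 11.9310
Σfm² = 9808
Σf(m − x̄)² = Σfm² − (Σfm)²/n = 9808 − 692²/58 = 1551.7241
Population variance = 1551.7241 / 58 = 26.7539

26.754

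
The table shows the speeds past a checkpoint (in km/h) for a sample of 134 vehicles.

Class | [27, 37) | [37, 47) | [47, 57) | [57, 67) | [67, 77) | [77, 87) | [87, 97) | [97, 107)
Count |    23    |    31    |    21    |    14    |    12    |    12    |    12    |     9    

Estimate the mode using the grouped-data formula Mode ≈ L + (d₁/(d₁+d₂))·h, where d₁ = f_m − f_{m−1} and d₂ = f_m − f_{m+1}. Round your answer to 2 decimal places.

Modal class: [37, 47) (highest frequency 31).
d₁ = 31 − 23 = 8, d₂ = 31 − 21 = 10
Mode ≈ 37 + (8/(8+10)) × 10 = 37 + 4.4444 = 41.4444

41.44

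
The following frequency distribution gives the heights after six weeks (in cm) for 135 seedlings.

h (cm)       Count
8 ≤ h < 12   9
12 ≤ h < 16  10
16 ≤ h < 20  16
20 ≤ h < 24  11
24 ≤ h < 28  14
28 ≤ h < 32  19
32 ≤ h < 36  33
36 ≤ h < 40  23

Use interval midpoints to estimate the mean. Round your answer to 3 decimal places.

27.333

Midpoints: 10, 14, 18, 22, 26, 30, 34, 38
Σfm = 9×10 + 10×14 + 16×18 + 11×22 + 14×26 + 19×30 + 33×34 + 23×38 = 3690
n = Σf = 135
Mean = 3690 / 135 = 27.3333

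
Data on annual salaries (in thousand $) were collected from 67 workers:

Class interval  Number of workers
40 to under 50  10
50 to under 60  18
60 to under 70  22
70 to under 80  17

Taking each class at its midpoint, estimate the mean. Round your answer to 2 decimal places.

Midpoints: 45, 55, 65, 75
Σfm = 10×45 + 18×55 + 22×65 + 17×75 = 4145
n = Σf = 67
Mean = 4145 / 67 = 61.8657

61.87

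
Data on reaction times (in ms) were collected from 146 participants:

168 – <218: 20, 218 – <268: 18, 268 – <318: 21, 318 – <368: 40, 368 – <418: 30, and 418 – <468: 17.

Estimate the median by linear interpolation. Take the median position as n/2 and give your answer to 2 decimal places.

335.50

Cumulative frequencies: 20, 38, 59, 99, 129, 146
n = 146; position = n/2 = 73.
This falls in the class 318 – <368: L = 318, F = 59, f = 40, h = 50.
Median ≈ 318 + ((73 − 59) / 40) × 50 = 335.5000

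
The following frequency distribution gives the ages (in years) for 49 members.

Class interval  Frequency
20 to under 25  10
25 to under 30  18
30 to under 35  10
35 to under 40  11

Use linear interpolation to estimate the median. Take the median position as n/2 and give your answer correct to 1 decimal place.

29.0

Cumulative frequencies: 10, 28, 38, 49
n = 49; position = n/2 = 24.5.
This falls in the class 25 to under 30: L = 25, F = 10, f = 18, h = 5.
Median ≈ 25 + ((24.5 − 10) / 18) × 5 = 29.0278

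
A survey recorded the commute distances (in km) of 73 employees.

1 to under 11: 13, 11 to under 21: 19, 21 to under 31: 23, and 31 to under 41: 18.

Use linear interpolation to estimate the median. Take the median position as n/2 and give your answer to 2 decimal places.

22.96

Cumulative frequencies: 13, 32, 55, 73
n = 73; position = n/2 = 36.5.
This falls in the class 21 to under 31: L = 21, F = 32, f = 23, h = 10.
Median ≈ 21 + ((36.5 − 32) / 23) × 10 = 22.9565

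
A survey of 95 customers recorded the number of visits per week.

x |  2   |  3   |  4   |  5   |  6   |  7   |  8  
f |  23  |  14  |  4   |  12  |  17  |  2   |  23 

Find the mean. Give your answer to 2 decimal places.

4.88

Values: 2, 3, 4, 5, 6, 7, 8
Σfx = 23×2 + 14×3 + 4×4 + 12×5 + 17×6 + 2×7 + 23×8 = 464
n = Σf = 95
Mean = 464 / 95 = 4.8842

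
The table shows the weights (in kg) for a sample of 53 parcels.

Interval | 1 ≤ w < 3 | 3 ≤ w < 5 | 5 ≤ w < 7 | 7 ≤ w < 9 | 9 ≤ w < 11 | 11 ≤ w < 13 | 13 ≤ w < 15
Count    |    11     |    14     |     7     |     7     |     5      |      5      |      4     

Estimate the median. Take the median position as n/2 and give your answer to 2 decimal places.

5.43

Cumulative frequencies: 11, 25, 32, 39, 44, 49, 53
n = 53; position = n/2 = 26.5.
This falls in the class 5 ≤ w < 7: L = 5, F = 25, f = 7, h = 2.
Median ≈ 5 + ((26.5 − 25) / 7) × 2 = 5.4286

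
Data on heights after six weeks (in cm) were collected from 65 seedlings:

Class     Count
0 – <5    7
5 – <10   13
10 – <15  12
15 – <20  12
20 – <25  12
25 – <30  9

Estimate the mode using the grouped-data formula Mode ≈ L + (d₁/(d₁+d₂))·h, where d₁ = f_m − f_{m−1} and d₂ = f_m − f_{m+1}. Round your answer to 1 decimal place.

Modal class: 5 – <10 (highest frequency 13).
d₁ = 13 − 7 = 6, d₂ = 13 − 12 = 1
Mode ≈ 5 + (6/(6+1)) × 5 = 5 + 4.2857 = 9.2857

9.3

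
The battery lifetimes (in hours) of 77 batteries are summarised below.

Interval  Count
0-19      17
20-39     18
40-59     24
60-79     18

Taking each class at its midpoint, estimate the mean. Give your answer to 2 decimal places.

40.67

Midpoints: 9.5, 29.5, 49.5, 69.5
Σfm = 17×9.5 + 18×29.5 + 24×49.5 + 18×69.5 = 3131.5
n = Σf = 77
Mean = 3131.5 / 77 = 40.6688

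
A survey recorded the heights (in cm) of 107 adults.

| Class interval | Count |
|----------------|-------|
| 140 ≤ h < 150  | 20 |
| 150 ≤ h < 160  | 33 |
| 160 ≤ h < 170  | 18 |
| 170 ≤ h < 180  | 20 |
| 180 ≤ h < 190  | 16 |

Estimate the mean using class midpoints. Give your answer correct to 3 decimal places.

163.037

Midpoints: 145, 155, 165, 175, 185
Σfm = 20×145 + 33×155 + 18×165 + 20×175 + 16×185 = 17445
n = Σf = 107
Mean = 17445 / 107 = 163.0374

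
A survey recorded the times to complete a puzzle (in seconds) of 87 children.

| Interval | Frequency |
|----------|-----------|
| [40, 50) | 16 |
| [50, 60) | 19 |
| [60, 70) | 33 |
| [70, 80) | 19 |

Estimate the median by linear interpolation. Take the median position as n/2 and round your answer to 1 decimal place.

Cumulative frequencies: 16, 35, 68, 87
n = 87; position = n/2 = 43.5.
This falls in the class [60, 70): L = 60, F = 35, f = 33, h = 10.
Median ≈ 60 + ((43.5 − 35) / 33) × 10 = 62.5758

62.6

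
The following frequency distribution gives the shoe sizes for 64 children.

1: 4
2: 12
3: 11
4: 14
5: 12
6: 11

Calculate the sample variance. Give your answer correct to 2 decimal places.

Values: 1, 2, 3, 4, 5, 6
n = 64, Σfx = 243, mean = 3.7969
Σfx² = 1071
Σf(x − x̄)² = Σfx² − (Σfx)²/n = 1071 − 243²/64 = 148.3594
Sample variance = 148.3594 / 63 = 2.3549

2.35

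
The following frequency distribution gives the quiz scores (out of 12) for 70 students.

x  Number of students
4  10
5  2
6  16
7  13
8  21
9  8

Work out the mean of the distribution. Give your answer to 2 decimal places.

Values: 4, 5, 6, 7, 8, 9
Σfx = 10×4 + 2×5 + 16×6 + 13×7 + 21×8 + 8×9 = 477
n = Σf = 70
Mean = 477 / 70 = 6.8143

6.81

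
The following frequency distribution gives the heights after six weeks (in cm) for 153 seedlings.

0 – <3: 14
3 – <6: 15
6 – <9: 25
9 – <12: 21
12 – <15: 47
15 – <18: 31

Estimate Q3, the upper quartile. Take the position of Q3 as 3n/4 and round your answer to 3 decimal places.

Cumulative frequencies: 14, 29, 54, 75, 122, 153
n = 153; position = 3n/4 = 114.75.
This falls in the class 12 – <15: L = 12, F = 75, f = 47, h = 3.
Upper quartile ≈ 12 + ((114.75 − 75) / 47) × 3 = 14.5372

14.537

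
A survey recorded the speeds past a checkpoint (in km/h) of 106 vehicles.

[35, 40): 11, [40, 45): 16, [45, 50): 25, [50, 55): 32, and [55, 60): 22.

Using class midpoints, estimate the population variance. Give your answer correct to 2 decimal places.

Midpoints: 37.5, 42.5, 47.5, 52.5, 57.5
n = 106, Σfm = 5225, mean = 49.2925
Σfm² = 261712.5
Σf(m − x̄)² = Σfm² − (Σfm)²/n = 261712.5 − 5225²/106 = 4159.4340
Population variance = 4159.4340 / 106 = 39.2399

39.24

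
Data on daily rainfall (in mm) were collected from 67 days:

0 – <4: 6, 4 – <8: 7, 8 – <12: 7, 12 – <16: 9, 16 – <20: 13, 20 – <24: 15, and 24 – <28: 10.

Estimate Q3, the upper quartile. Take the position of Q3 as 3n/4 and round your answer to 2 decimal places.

Cumulative frequencies: 6, 13, 20, 29, 42, 57, 67
n = 67; position = 3n/4 = 50.25.
This falls in the class 20 – <24: L = 20, F = 42, f = 15, h = 4.
Upper quartile ≈ 20 + ((50.25 − 42) / 15) × 4 = 22.2000

22.20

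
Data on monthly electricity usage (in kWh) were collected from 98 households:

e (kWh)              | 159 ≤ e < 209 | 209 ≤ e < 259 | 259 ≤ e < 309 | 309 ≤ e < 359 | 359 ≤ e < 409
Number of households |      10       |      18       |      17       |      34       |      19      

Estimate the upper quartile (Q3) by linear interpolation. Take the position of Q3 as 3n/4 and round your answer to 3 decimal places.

Cumulative frequencies: 10, 28, 45, 79, 98
n = 98; position = 3n/4 = 73.5.
This falls in the class 309 ≤ e < 359: L = 309, F = 45, f = 34, h = 50.
Upper quartile ≈ 309 + ((73.5 − 45) / 34) × 50 = 350.9118

350.912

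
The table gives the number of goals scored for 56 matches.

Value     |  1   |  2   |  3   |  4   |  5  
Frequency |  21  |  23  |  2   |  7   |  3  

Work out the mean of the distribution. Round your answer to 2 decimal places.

2.07

Values: 1, 2, 3, 4, 5
Σfx = 21×1 + 23×2 + 2×3 + 7×4 + 3×5 = 116
n = Σf = 56
Mean = 116 / 56 = 2.0714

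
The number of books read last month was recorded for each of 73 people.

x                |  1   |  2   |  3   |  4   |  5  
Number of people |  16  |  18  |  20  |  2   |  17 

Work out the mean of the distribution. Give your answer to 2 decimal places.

2.81

Values: 1, 2, 3, 4, 5
Σfx = 16×1 + 18×2 + 20×3 + 2×4 + 17×5 = 205
n = Σf = 73
Mean = 205 / 73 = 2.8082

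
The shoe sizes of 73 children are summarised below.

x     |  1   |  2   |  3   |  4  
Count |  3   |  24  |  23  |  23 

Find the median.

3

Cumulative frequencies: 3, 27, 50, 73
n = 73, so the median is the value in position (n+1)/2 = 37.
Position 37 falls at value 3.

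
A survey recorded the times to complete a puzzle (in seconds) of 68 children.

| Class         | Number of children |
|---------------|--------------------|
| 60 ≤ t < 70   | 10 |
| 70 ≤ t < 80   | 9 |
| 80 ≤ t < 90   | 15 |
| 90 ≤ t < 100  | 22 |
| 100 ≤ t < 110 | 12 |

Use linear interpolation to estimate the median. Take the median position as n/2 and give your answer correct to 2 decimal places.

Cumulative frequencies: 10, 19, 34, 56, 68
n = 68; position = n/2 = 34.
This falls in the class 80 ≤ t < 90: L = 80, F = 19, f = 15, h = 10.
Median ≈ 80 + ((34 − 19) / 15) × 10 = 90.0000

90.00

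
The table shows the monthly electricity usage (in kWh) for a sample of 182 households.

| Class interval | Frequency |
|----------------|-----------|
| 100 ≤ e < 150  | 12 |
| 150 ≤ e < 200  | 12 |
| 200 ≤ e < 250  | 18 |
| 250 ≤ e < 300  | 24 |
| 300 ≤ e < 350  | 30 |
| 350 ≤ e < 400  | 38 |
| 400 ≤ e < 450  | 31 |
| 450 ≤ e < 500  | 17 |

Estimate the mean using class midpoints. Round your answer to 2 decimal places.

326.92

Midpoints: 125, 175, 225, 275, 325, 375, 425, 475
Σfm = 12×125 + 12×175 + 18×225 + 24×275 + 30×325 + 38×375 + 31×425 + 17×475 = 59500
n = Σf = 182
Mean = 59500 / 182 = 326.9231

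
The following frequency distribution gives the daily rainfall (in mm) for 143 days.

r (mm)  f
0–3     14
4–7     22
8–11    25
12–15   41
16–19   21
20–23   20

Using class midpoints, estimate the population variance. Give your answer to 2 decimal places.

Midpoints: 1.5, 5.5, 9.5, 13.5, 17.5, 21.5
n = 143, Σfm = 1730.5, mean = 12.1014
Σfm² = 26101.75
Σf(m − x̄)² = Σfm² − (Σfm)²/n = 26101.75 − 1730.5²/143 = 5160.2797
Population variance = 5160.2797 / 143 = 36.0859

36.09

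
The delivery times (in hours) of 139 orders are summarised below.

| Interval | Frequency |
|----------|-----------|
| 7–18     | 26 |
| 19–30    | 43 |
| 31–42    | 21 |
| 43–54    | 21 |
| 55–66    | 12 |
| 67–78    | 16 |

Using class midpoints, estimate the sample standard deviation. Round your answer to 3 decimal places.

19.381

Midpoints: 12.5, 24.5, 36.5, 48.5, 60.5, 72.5
n = 139, Σfm = 5049.5, mean = 36.3273
Σfm² = 235270.75
Σf(m − x̄)² = Σfm² − (Σfm)²/n = 235270.75 − 5049.5²/139 = 51835.8561
Sample variance = 51835.8561 / 138 = 375.6221
Standard deviation = √375.6221 = 19.3810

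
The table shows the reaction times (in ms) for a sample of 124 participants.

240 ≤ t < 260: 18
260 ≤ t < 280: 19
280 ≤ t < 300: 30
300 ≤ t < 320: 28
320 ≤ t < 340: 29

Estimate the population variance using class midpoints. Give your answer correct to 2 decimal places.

Midpoints: 250, 270, 290, 310, 330
n = 124, Σfm = 36580, mean = 295.0000
Σfm² = 10882000
Σf(m − x̄)² = Σfm² − (Σfm)²/n = 10882000 − 36580²/124 = 90900.0000
Population variance = 90900.0000 / 124 = 733.0645

733.06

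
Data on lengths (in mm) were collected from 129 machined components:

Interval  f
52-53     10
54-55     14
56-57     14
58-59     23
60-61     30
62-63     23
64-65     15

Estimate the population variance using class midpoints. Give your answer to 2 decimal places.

12.35

Midpoints: 52.5, 54.5, 56.5, 58.5, 60.5, 62.5, 64.5
n = 129, Σfm = 7644.5, mean = 59.2597
Σfm² = 454604.25
Σf(m − x̄)² = Σfm² − (Σfm)²/n = 454604.25 − 7644.5²/129 = 1593.5504
Population variance = 1593.5504 / 129 = 12.3531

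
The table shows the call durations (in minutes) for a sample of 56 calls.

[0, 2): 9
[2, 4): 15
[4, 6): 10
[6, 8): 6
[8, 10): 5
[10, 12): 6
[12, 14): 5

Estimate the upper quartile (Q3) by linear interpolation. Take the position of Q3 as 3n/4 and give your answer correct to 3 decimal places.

Cumulative frequencies: 9, 24, 34, 40, 45, 51, 56
n = 56; position = 3n/4 = 42.
This falls in the class [8, 10): L = 8, F = 40, f = 5, h = 2.
Upper quartile ≈ 8 + ((42 − 40) / 5) × 2 = 8.8000

8.800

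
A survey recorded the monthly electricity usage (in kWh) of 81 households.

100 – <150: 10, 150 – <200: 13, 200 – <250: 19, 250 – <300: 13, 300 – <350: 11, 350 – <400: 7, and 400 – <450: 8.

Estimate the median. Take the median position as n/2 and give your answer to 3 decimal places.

246.053

Cumulative frequencies: 10, 23, 42, 55, 66, 73, 81
n = 81; position = n/2 = 40.5.
This falls in the class 200 – <250: L = 200, F = 23, f = 19, h = 50.
Median ≈ 200 + ((40.5 − 23) / 19) × 50 = 246.0526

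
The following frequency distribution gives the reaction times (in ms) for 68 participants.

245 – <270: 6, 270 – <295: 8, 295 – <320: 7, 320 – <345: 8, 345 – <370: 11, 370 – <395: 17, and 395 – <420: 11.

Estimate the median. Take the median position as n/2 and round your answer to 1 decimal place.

Cumulative frequencies: 6, 14, 21, 29, 40, 57, 68
n = 68; position = n/2 = 34.
This falls in the class 345 – <370: L = 345, F = 29, f = 11, h = 25.
Median ≈ 345 + ((34 − 29) / 11) × 25 = 356.3636

356.4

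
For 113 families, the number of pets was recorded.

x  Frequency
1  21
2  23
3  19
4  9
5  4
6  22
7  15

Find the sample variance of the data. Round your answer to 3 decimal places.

4.609

Values: 1, 2, 3, 4, 5, 6, 7
n = 113, Σfx = 417, mean = 3.6903
Σfx² = 2055
Σf(x − x̄)² = Σfx² − (Σfx)²/n = 2055 − 417²/113 = 516.1593
Sample variance = 516.1593 / 112 = 4.6086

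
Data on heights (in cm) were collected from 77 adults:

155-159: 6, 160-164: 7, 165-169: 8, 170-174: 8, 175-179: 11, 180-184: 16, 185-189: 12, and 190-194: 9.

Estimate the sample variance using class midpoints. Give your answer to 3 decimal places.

113.141

Midpoints: 157, 162, 167, 172, 177, 182, 187, 192
n = 77, Σfm = 13619, mean = 176.8701
Σfm² = 2417393
Σf(m − x̄)² = Σfm² − (Σfm)²/n = 2417393 − 13619²/77 = 8598.7013
Sample variance = 8598.7013 / 76 = 113.1408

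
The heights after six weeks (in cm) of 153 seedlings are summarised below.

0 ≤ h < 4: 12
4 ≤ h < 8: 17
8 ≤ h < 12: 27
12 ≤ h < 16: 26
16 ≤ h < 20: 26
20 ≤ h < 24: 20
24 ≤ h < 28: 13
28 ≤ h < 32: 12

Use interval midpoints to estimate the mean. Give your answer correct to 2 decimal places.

Midpoints: 2, 6, 10, 14, 18, 22, 26, 30
Σfm = 12×2 + 17×6 + 27×10 + 26×14 + 26×18 + 20×22 + 13×26 + 12×30 = 2366
n = Σf = 153
Mean = 2366 / 153 = 15.4641

15.46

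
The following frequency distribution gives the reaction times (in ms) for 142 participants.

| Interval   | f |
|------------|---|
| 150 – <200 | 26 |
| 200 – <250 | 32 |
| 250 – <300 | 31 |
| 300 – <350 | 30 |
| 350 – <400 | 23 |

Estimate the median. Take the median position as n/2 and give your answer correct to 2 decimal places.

270.97

Cumulative frequencies: 26, 58, 89, 119, 142
n = 142; position = n/2 = 71.
This falls in the class 250 – <300: L = 250, F = 58, f = 31, h = 50.
Median ≈ 250 + ((71 − 58) / 31) × 50 = 270.9677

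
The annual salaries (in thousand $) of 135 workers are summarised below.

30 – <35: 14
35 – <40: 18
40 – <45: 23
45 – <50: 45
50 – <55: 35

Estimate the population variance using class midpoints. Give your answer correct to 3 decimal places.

Midpoints: 32.5, 37.5, 42.5, 47.5, 52.5
n = 135, Σfm = 6082.5, mean = 45.0556
Σfm² = 279643.75
Σf(m − x̄)² = Σfm² − (Σfm)²/n = 279643.75 − 6082.5²/135 = 5593.3333
Population variance = 5593.3333 / 135 = 41.4321

41.432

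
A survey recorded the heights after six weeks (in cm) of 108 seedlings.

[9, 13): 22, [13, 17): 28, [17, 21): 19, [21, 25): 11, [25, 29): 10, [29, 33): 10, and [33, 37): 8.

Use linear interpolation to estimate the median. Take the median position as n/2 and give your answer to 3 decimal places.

17.842

Cumulative frequencies: 22, 50, 69, 80, 90, 100, 108
n = 108; position = n/2 = 54.
This falls in the class [17, 21): L = 17, F = 50, f = 19, h = 4.
Median ≈ 17 + ((54 − 50) / 19) × 4 = 17.8421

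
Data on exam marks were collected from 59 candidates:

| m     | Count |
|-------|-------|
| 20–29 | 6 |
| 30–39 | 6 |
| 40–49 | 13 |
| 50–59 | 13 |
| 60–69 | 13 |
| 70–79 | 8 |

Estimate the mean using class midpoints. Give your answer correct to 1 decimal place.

52.1

Midpoints: 24.5, 34.5, 44.5, 54.5, 64.5, 74.5
Σfm = 6×24.5 + 6×34.5 + 13×44.5 + 13×54.5 + 13×64.5 + 8×74.5 = 3075.5
n = Σf = 59
Mean = 3075.5 / 59 = 52.1271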